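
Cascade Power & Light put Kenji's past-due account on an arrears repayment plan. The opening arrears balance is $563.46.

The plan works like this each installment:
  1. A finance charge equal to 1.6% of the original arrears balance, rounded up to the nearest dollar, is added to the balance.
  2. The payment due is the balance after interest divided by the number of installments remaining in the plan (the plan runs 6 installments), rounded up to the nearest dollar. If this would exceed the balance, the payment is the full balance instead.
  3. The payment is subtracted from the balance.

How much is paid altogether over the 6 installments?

$623.46

Installment 1: $563.46 +$10.00 interest = $573.46; pay $96.00 → $477.46
Installment 2: $477.46 +$10.00 interest = $487.46; pay $98.00 → $389.46
Installment 3: $389.46 +$10.00 interest = $399.46; pay $100.00 → $299.46
Installment 4: $299.46 +$10.00 interest = $309.46; pay $104.00 → $205.46
Installment 5: $205.46 +$10.00 interest = $215.46; pay $108.00 → $107.46
Installment 6: $107.46 +$10.00 interest = $117.46; pay $117.46 → $0.00
Total paid: $623.46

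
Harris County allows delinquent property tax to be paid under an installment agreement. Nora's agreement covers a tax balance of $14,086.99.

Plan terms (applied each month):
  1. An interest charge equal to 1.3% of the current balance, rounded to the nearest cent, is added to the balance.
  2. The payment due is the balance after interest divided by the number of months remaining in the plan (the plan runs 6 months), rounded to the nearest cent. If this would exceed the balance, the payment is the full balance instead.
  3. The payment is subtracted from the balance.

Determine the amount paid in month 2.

$2,409.27

Month 1: opening $14,086.99; interest $183.13 → $14,270.12; payment $2,378.35; balance $11,891.77
Month 2: opening $11,891.77; interest $154.59 → $12,046.36; payment $2,409.27; balance $9,637.09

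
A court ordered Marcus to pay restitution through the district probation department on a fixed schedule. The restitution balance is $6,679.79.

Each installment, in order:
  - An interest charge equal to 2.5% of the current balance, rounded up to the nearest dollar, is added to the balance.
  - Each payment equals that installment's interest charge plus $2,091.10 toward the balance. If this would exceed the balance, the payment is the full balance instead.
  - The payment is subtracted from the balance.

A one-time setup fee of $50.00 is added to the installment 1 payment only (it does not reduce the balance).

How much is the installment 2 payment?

$2,206.10

# | Opening | Interest | Payment | Fee | End bal
1 | $6,679.79 | $167.00 | $2,258.10 | $50.00 | $4,588.69
2 | $4,588.69 | $115.00 | $2,206.10 | — | $2,497.59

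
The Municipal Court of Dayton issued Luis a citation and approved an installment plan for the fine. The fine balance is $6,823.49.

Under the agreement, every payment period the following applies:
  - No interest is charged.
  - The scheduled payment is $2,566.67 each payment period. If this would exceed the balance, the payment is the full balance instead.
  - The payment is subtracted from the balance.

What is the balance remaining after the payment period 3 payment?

$0.00

Payment period 1: opening $6,823.49; payment $2,566.67; balance $4,256.82
Payment period 2: opening $4,256.82; payment $2,566.67; balance $1,690.15
Payment period 3: opening $1,690.15; payment $1,690.15; balance $0.00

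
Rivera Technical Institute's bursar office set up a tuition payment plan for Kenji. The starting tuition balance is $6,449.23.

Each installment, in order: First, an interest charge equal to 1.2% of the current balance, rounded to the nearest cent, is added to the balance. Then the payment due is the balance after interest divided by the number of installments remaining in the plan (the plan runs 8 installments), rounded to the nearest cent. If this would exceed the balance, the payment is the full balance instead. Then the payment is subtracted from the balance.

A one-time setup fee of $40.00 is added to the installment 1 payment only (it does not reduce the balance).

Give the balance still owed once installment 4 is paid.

Installment 1: opening $6,449.23; interest $77.39 → $6,526.62; payment $815.83 (+ $40.00 fee); balance $5,710.79
Installment 2: opening $5,710.79; interest $68.53 → $5,779.32; payment $825.62; balance $4,953.70
Installment 3: opening $4,953.70; interest $59.44 → $5,013.14; payment $835.52; balance $4,177.62
Installment 4: opening $4,177.62; interest $50.13 → $4,227.75; payment $845.55; balance $3,382.20

$3,382.20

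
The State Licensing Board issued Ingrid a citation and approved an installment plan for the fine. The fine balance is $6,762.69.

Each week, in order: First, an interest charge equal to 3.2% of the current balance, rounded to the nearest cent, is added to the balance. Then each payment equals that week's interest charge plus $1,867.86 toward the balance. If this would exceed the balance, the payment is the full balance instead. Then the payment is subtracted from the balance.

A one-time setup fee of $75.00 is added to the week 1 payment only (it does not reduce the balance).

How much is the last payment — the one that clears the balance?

$1,196.20

# | Opening | Interest | Payment | Fee | End bal
1 | $6,762.69 | $216.41 | $2,084.27 | $75.00 | $4,894.83
2 | $4,894.83 | $156.63 | $2,024.49 | — | $3,026.97
3 | $3,026.97 | $96.86 | $1,964.72 | — | $1,159.11
4 | $1,159.11 | $37.09 | $1,196.20 | — | $0.00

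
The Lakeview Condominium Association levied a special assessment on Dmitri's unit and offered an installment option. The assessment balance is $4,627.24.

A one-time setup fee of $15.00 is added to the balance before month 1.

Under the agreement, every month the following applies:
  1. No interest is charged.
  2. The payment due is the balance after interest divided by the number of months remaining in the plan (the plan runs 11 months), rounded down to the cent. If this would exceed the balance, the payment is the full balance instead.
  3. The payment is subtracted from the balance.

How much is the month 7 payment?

Month 1: opening $4,642.24; payment $422.02; balance $4,220.22
Month 2: opening $4,220.22; payment $422.02; balance $3,798.20
Month 3: opening $3,798.20; payment $422.02; balance $3,376.18
Month 4: opening $3,376.18; payment $422.02; balance $2,954.16
Month 5: opening $2,954.16; payment $422.02; balance $2,532.14
Month 6: opening $2,532.14; payment $422.02; balance $2,110.12
Month 7: opening $2,110.12; payment $422.02; balance $1,688.10

$422.02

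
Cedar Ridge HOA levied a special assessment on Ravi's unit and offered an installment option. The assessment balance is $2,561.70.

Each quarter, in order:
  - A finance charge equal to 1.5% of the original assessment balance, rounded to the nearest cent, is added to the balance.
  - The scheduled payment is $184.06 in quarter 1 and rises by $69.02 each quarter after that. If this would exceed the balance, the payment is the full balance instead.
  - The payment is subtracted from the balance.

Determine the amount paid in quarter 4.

Quarter 1: $2,561.70 +$38.43 interest = $2,600.13; pay $184.06 → $2,416.07
Quarter 2: $2,416.07 +$38.43 interest = $2,454.50; pay $253.08 → $2,201.42
Quarter 3: $2,201.42 +$38.43 interest = $2,239.85; pay $322.10 → $1,917.75
Quarter 4: $1,917.75 +$38.43 interest = $1,956.18; pay $391.12 → $1,565.06

$391.12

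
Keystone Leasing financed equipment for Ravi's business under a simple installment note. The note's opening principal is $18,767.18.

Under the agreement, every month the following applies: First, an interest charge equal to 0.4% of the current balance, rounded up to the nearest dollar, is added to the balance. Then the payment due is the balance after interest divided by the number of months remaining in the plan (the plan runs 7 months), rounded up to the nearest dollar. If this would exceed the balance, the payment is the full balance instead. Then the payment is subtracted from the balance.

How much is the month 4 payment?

$2,725.00

Month 1: $18,767.18 +$76.00 interest = $18,843.18; pay $2,692.00 → $16,151.18
Month 2: $16,151.18 +$65.00 interest = $16,216.18; pay $2,703.00 → $13,513.18
Month 3: $13,513.18 +$55.00 interest = $13,568.18; pay $2,714.00 → $10,854.18
Month 4: $10,854.18 +$44.00 interest = $10,898.18; pay $2,725.00 → $8,173.18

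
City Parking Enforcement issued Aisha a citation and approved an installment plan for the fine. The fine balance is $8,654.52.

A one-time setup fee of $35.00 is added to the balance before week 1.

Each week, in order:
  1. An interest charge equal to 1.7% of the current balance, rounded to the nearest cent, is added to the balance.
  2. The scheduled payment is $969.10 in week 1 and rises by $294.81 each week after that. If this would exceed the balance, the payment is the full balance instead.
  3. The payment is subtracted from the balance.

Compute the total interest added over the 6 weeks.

# | Opening | Interest | Payment | End bal
1 | $8,689.52 | $147.72 | $969.10 | $7,868.14
2 | $7,868.14 | $133.76 | $1,263.91 | $6,737.99
3 | $6,737.99 | $114.55 | $1,558.72 | $5,293.82
4 | $5,293.82 | $89.99 | $1,853.53 | $3,530.28
5 | $3,530.28 | $60.01 | $2,148.34 | $1,441.95
6 | $1,441.95 | $24.51 | $1,466.46 | $0.00
Total interest: $147.72 + $133.76 + $114.55 + $89.99 + $60.01 + $24.51 = $570.54

$570.54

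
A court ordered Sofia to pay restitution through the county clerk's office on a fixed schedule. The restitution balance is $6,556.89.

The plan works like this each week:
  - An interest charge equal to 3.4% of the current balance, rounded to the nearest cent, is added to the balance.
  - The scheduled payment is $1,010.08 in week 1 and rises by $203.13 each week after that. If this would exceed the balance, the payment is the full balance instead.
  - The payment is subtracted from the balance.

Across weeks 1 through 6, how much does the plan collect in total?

$7,332.67

Week 1: opening $6,556.89; interest $222.93 → $6,779.82; payment $1,010.08; balance $5,769.74
Week 2: opening $5,769.74; interest $196.17 → $5,965.91; payment $1,213.21; balance $4,752.70
Week 3: opening $4,752.70; interest $161.59 → $4,914.29; payment $1,416.34; balance $3,497.95
Week 4: opening $3,497.95; interest $118.93 → $3,616.88; payment $1,619.47; balance $1,997.41
Week 5: opening $1,997.41; interest $67.91 → $2,065.32; payment $1,822.60; balance $242.72
Week 6: opening $242.72; interest $8.25 → $250.97; payment $250.97; balance $0.00
Total paid: $7,332.67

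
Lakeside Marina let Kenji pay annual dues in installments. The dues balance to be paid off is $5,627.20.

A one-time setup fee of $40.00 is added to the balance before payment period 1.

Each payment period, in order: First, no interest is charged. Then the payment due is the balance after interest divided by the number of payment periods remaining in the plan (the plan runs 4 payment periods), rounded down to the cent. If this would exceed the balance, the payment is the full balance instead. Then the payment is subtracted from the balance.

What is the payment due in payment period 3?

Payment period 1: $5,667.20 − $1,416.80 → $4,250.40
Payment period 2: $4,250.40 − $1,416.80 → $2,833.60
Payment period 3: $2,833.60 − $1,416.80 → $1,416.80

$1,416.80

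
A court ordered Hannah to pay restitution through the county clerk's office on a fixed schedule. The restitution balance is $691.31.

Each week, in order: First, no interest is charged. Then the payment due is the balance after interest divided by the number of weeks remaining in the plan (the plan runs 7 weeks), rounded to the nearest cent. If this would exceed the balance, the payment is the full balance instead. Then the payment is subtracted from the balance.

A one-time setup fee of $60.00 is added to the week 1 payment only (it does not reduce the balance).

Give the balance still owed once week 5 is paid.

Week 1: $691.31 − $98.76 (+ $60.00 fee) → $592.55
Week 2: $592.55 − $98.76 → $493.79
Week 3: $493.79 − $98.76 → $395.03
Week 4: $395.03 − $98.76 → $296.27
Week 5: $296.27 − $98.76 → $197.51

$197.51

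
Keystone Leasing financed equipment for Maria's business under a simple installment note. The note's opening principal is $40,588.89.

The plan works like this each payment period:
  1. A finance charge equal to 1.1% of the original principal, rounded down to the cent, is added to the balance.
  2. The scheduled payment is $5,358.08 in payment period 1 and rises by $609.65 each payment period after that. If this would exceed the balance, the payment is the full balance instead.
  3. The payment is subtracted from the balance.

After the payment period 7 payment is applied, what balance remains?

Payment period 1: $40,588.89 +$446.47 interest = $41,035.36; pay $5,358.08 → $35,677.28
Payment period 2: $35,677.28 +$446.47 interest = $36,123.75; pay $5,967.73 → $30,156.02
Payment period 3: $30,156.02 +$446.47 interest = $30,602.49; pay $6,577.38 → $24,025.11
Payment period 4: $24,025.11 +$446.47 interest = $24,471.58; pay $7,187.03 → $17,284.55
Payment period 5: $17,284.55 +$446.47 interest = $17,731.02; pay $7,796.68 → $9,934.34
Payment period 6: $9,934.34 +$446.47 interest = $10,380.81; pay $8,406.33 → $1,974.48
Payment period 7: $1,974.48 +$446.47 interest = $2,420.95; pay $2,420.95 → $0.00

$0.00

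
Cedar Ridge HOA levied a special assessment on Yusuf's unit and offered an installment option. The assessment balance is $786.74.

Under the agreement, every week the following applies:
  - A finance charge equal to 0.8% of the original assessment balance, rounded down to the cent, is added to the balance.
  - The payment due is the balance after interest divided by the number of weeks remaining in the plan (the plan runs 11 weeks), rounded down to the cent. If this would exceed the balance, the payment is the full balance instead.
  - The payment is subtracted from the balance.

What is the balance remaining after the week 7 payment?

Week 1: opening $786.74; interest $6.29 → $793.03; payment $72.09; balance $720.94
Week 2: opening $720.94; interest $6.29 → $727.23; payment $72.72; balance $654.51
Week 3: opening $654.51; interest $6.29 → $660.80; payment $73.42; balance $587.38
Week 4: opening $587.38; interest $6.29 → $593.67; payment $74.20; balance $519.47
Week 5: opening $519.47; interest $6.29 → $525.76; payment $75.10; balance $450.66
Week 6: opening $450.66; interest $6.29 → $456.95; payment $76.15; balance $380.80
Week 7: opening $380.80; interest $6.29 → $387.09; payment $77.41; balance $309.68

$309.68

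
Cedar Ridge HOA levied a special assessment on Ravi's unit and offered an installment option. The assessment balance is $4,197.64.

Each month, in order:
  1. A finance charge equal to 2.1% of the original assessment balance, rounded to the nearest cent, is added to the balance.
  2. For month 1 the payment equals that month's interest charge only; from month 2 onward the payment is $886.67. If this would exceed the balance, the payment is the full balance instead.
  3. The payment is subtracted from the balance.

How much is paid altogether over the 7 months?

$4,814.69

# | Opening | Interest | Payment | End bal
1 | $4,197.64 | $88.15 | $88.15 | $4,197.64
2 | $4,197.64 | $88.15 | $886.67 | $3,399.12
3 | $3,399.12 | $88.15 | $886.67 | $2,600.60
4 | $2,600.60 | $88.15 | $886.67 | $1,802.08
5 | $1,802.08 | $88.15 | $886.67 | $1,003.56
6 | $1,003.56 | $88.15 | $886.67 | $205.04
7 | $205.04 | $88.15 | $293.19 | $0.00
Total paid: $4,814.69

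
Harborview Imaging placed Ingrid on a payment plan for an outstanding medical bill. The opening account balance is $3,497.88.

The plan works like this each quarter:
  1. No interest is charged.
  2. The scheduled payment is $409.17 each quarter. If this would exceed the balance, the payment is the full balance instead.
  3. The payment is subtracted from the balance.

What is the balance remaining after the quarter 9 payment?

Quarter 1: $3,497.88 − $409.17 → $3,088.71
Quarter 2: $3,088.71 − $409.17 → $2,679.54
Quarter 3: $2,679.54 − $409.17 → $2,270.37
Quarter 4: $2,270.37 − $409.17 → $1,861.20
Quarter 5: $1,861.20 − $409.17 → $1,452.03
Quarter 6: $1,452.03 − $409.17 → $1,042.86
Quarter 7: $1,042.86 − $409.17 → $633.69
Quarter 8: $633.69 − $409.17 → $224.52
Quarter 9: $224.52 − $224.52 → $0.00

$0.00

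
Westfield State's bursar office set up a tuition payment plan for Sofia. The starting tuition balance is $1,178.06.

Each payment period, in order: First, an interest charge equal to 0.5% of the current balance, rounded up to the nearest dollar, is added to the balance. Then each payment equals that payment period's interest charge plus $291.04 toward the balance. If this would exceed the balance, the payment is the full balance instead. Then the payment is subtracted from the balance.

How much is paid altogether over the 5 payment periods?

$1,195.06

Payment period 1: $1,178.06 +$6.00 interest = $1,184.06; pay $297.04 → $887.02
Payment period 2: $887.02 +$5.00 interest = $892.02; pay $296.04 → $595.98
Payment period 3: $595.98 +$3.00 interest = $598.98; pay $294.04 → $304.94
Payment period 4: $304.94 +$2.00 interest = $306.94; pay $293.04 → $13.90
Payment period 5: $13.90 +$1.00 interest = $14.90; pay $14.90 → $0.00
Total paid: $1,195.06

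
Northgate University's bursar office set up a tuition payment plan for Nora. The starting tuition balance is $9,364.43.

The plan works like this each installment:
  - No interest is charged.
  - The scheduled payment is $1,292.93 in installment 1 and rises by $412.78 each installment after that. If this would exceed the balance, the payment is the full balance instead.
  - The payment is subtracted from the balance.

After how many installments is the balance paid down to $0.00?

Installment 1: $9,364.43 − $1,292.93 → $8,071.50
Installment 2: $8,071.50 − $1,705.71 → $6,365.79
Installment 3: $6,365.79 − $2,118.49 → $4,247.30
Installment 4: $4,247.30 − $2,531.27 → $1,716.03
Installment 5: $1,716.03 − $1,716.03 → $0.00
Balance reaches $0.00 in installment 5.

5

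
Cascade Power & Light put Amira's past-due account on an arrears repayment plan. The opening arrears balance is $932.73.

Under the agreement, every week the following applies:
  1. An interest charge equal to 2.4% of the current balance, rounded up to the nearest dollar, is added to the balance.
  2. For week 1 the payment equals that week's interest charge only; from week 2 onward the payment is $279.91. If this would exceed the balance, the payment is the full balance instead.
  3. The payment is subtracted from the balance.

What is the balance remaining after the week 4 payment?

# | Opening | Interest | Payment | End bal
1 | $932.73 | $23.00 | $23.00 | $932.73
2 | $932.73 | $23.00 | $279.91 | $675.82
3 | $675.82 | $17.00 | $279.91 | $412.91
4 | $412.91 | $10.00 | $279.91 | $143.00

$143.00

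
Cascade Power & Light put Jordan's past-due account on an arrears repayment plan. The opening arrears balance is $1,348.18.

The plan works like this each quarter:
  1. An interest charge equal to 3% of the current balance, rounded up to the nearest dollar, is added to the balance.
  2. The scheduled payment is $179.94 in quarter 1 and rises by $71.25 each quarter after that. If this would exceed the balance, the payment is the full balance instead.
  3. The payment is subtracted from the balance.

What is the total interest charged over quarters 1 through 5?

Quarter 1: $1,348.18 +$41.00 interest = $1,389.18; pay $179.94 → $1,209.24
Quarter 2: $1,209.24 +$37.00 interest = $1,246.24; pay $251.19 → $995.05
Quarter 3: $995.05 +$30.00 interest = $1,025.05; pay $322.44 → $702.61
Quarter 4: $702.61 +$22.00 interest = $724.61; pay $393.69 → $330.92
Quarter 5: $330.92 +$10.00 interest = $340.92; pay $340.92 → $0.00
Total interest: $41.00 + $37.00 + $30.00 + $22.00 + $10.00 = $140.00

$140.00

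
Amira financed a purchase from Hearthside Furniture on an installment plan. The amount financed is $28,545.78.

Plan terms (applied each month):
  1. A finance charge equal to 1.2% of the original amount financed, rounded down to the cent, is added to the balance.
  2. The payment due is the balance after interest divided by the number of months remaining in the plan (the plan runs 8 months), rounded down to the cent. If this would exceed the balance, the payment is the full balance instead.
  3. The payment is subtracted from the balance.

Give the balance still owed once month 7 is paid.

Month 1: $28,545.78 +$342.54 interest = $28,888.32; pay $3,611.04 → $25,277.28
Month 2: $25,277.28 +$342.54 interest = $25,619.82; pay $3,659.97 → $21,959.85
Month 3: $21,959.85 +$342.54 interest = $22,302.39; pay $3,717.06 → $18,585.33
Month 4: $18,585.33 +$342.54 interest = $18,927.87; pay $3,785.57 → $15,142.30
Month 5: $15,142.30 +$342.54 interest = $15,484.84; pay $3,871.21 → $11,613.63
Month 6: $11,613.63 +$342.54 interest = $11,956.17; pay $3,985.39 → $7,970.78
Month 7: $7,970.78 +$342.54 interest = $8,313.32; pay $4,156.66 → $4,156.66

$4,156.66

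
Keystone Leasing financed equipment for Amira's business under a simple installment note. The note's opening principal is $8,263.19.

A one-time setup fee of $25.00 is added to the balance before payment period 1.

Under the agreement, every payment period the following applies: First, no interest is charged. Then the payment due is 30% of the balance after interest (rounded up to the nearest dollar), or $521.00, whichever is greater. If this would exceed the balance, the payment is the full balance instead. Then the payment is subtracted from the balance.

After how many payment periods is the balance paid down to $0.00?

Payment period 1: opening $8,288.19; payment $2,487.00; balance $5,801.19
Payment period 2: opening $5,801.19; payment $1,741.00; balance $4,060.19
Payment period 3: opening $4,060.19; payment $1,219.00; balance $2,841.19
Payment period 4: opening $2,841.19; payment $853.00; balance $1,988.19
Payment period 5: opening $1,988.19; payment $597.00; balance $1,391.19
Payment period 6: opening $1,391.19; payment $521.00; balance $870.19
Payment period 7: opening $870.19; payment $521.00; balance $349.19
Payment period 8: opening $349.19; payment $349.19; balance $0.00
Balance reaches $0.00 in payment period 8.

8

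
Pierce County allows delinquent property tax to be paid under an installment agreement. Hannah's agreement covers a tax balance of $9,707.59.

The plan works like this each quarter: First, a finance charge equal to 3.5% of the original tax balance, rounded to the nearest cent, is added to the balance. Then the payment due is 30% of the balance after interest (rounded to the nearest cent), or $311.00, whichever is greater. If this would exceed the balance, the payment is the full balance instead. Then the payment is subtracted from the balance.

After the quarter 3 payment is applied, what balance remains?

# | Opening | Interest | Payment | End bal
1 | $9,707.59 | $339.77 | $3,014.21 | $7,033.15
2 | $7,033.15 | $339.77 | $2,211.88 | $5,161.04
3 | $5,161.04 | $339.77 | $1,650.24 | $3,850.57

$3,850.57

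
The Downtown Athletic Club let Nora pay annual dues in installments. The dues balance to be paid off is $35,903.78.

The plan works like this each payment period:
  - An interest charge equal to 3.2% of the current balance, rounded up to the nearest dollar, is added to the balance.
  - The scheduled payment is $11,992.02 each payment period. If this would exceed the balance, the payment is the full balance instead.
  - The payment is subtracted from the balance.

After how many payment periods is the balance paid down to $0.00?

Payment period 1: opening $35,903.78; interest $1,149.00 → $37,052.78; payment $11,992.02; balance $25,060.76
Payment period 2: opening $25,060.76; interest $802.00 → $25,862.76; payment $11,992.02; balance $13,870.74
Payment period 3: opening $13,870.74; interest $444.00 → $14,314.74; payment $11,992.02; balance $2,322.72
Payment period 4: opening $2,322.72; interest $75.00 → $2,397.72; payment $2,397.72; balance $0.00
Balance reaches $0.00 in payment period 4.

4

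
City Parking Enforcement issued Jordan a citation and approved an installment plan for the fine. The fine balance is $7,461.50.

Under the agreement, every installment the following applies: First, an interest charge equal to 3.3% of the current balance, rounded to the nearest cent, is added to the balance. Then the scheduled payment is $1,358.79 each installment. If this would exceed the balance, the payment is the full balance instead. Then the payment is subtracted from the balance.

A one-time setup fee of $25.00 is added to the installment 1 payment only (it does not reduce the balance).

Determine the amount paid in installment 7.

$217.53

Installment 1: $7,461.50 +$246.23 interest = $7,707.73; pay $1,358.79 (+ $25.00 fee) → $6,348.94
Installment 2: $6,348.94 +$209.52 interest = $6,558.46; pay $1,358.79 → $5,199.67
Installment 3: $5,199.67 +$171.59 interest = $5,371.26; pay $1,358.79 → $4,012.47
Installment 4: $4,012.47 +$132.41 interest = $4,144.88; pay $1,358.79 → $2,786.09
Installment 5: $2,786.09 +$91.94 interest = $2,878.03; pay $1,358.79 → $1,519.24
Installment 6: $1,519.24 +$50.13 interest = $1,569.37; pay $1,358.79 → $210.58
Installment 7: $210.58 +$6.95 interest = $217.53; pay $217.53 → $0.00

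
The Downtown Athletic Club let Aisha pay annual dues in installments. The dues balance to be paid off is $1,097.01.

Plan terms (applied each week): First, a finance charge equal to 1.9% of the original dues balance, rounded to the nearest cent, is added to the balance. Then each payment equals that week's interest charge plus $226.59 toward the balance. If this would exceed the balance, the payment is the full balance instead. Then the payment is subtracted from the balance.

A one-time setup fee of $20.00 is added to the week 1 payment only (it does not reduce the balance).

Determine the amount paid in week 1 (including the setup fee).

# | Opening | Interest | Payment | Fee | End bal
1 | $1,097.01 | $20.84 | $247.43 | $20.00 | $870.42

$267.43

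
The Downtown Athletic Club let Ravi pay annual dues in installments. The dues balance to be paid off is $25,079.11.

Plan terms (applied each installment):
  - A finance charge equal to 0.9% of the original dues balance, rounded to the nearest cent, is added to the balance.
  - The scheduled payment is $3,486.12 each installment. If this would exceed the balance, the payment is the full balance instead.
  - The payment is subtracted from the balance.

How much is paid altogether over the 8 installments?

$26,884.79

Installment 1: opening $25,079.11; interest $225.71 → $25,304.82; payment $3,486.12; balance $21,818.70
Installment 2: opening $21,818.70; interest $225.71 → $22,044.41; payment $3,486.12; balance $18,558.29
Installment 3: opening $18,558.29; interest $225.71 → $18,784.00; payment $3,486.12; balance $15,297.88
Installment 4: opening $15,297.88; interest $225.71 → $15,523.59; payment $3,486.12; balance $12,037.47
Installment 5: opening $12,037.47; interest $225.71 → $12,263.18; payment $3,486.12; balance $8,777.06
Installment 6: opening $8,777.06; interest $225.71 → $9,002.77; payment $3,486.12; balance $5,516.65
Installment 7: opening $5,516.65; interest $225.71 → $5,742.36; payment $3,486.12; balance $2,256.24
Installment 8: opening $2,256.24; interest $225.71 → $2,481.95; payment $2,481.95; balance $0.00
Total paid: $26,884.79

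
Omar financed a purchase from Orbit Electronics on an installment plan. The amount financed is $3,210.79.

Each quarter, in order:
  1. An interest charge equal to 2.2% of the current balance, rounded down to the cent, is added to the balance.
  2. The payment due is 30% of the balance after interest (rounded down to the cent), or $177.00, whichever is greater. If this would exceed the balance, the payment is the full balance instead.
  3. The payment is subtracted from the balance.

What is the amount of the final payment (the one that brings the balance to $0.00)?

# | Opening | Interest | Payment | End bal
1 | $3,210.79 | $70.63 | $984.42 | $2,297.00
2 | $2,297.00 | $50.53 | $704.25 | $1,643.28
3 | $1,643.28 | $36.15 | $503.82 | $1,175.61
4 | $1,175.61 | $25.86 | $360.44 | $841.03
5 | $841.03 | $18.50 | $257.85 | $601.68
6 | $601.68 | $13.23 | $184.47 | $430.44
7 | $430.44 | $9.46 | $177.00 | $262.90
8 | $262.90 | $5.78 | $177.00 | $91.68
9 | $91.68 | $2.01 | $93.69 | $0.00

$93.69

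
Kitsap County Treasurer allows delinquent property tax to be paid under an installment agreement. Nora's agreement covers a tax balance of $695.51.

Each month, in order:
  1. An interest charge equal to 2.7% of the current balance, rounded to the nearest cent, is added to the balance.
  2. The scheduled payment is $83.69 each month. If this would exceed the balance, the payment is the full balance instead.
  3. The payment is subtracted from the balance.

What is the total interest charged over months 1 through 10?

$102.98

Month 1: opening $695.51; interest $18.78 → $714.29; payment $83.69; balance $630.60
Month 2: opening $630.60; interest $17.03 → $647.63; payment $83.69; balance $563.94
Month 3: opening $563.94; interest $15.23 → $579.17; payment $83.69; balance $495.48
Month 4: opening $495.48; interest $13.38 → $508.86; payment $83.69; balance $425.17
Month 5: opening $425.17; interest $11.48 → $436.65; payment $83.69; balance $352.96
Month 6: opening $352.96; interest $9.53 → $362.49; payment $83.69; balance $278.80
Month 7: opening $278.80; interest $7.53 → $286.33; payment $83.69; balance $202.64
Month 8: opening $202.64; interest $5.47 → $208.11; payment $83.69; balance $124.42
Month 9: opening $124.42; interest $3.36 → $127.78; payment $83.69; balance $44.09
Month 10: opening $44.09; interest $1.19 → $45.28; payment $45.28; balance $0.00
Total interest: $18.78 + $17.03 + $15.23 + $13.38 + $11.48 + $9.53 + $7.53 + $5.47 + $3.36 + $1.19 = $102.98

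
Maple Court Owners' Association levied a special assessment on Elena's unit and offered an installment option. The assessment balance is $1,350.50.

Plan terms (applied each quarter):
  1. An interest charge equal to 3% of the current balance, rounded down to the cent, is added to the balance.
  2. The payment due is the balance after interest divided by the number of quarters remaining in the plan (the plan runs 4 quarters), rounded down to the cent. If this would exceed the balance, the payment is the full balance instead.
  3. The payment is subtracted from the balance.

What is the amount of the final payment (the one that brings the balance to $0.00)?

$379.99

Quarter 1: opening $1,350.50; interest $40.51 → $1,391.01; payment $347.75; balance $1,043.26
Quarter 2: opening $1,043.26; interest $31.29 → $1,074.55; payment $358.18; balance $716.37
Quarter 3: opening $716.37; interest $21.49 → $737.86; payment $368.93; balance $368.93
Quarter 4: opening $368.93; interest $11.06 → $379.99; payment $379.99; balance $0.00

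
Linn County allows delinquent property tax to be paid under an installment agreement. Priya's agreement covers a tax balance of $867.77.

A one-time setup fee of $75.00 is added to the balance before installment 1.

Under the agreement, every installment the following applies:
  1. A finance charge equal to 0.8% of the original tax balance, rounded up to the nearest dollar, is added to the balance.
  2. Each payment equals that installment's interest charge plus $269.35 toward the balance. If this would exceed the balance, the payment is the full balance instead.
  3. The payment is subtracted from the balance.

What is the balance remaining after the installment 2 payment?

$404.07

Installment 1: $942.77 +$7.00 interest = $949.77; pay $276.35 → $673.42
Installment 2: $673.42 +$7.00 interest = $680.42; pay $276.35 → $404.07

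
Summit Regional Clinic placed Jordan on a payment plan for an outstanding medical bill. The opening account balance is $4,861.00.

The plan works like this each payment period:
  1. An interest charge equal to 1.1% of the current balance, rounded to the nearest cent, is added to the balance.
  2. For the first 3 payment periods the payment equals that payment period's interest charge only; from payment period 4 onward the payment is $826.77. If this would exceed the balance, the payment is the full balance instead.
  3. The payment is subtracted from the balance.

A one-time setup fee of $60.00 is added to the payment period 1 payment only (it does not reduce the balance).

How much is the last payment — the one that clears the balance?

$92.72

Payment period 1: $4,861.00 +$53.47 interest = $4,914.47; pay $53.47 (+ $60.00 fee) → $4,861.00
Payment period 2: $4,861.00 +$53.47 interest = $4,914.47; pay $53.47 → $4,861.00
Payment period 3: $4,861.00 +$53.47 interest = $4,914.47; pay $53.47 → $4,861.00
Payment period 4: $4,861.00 +$53.47 interest = $4,914.47; pay $826.77 → $4,087.70
Payment period 5: $4,087.70 +$44.96 interest = $4,132.66; pay $826.77 → $3,305.89
Payment period 6: $3,305.89 +$36.36 interest = $3,342.25; pay $826.77 → $2,515.48
Payment period 7: $2,515.48 +$27.67 interest = $2,543.15; pay $826.77 → $1,716.38
Payment period 8: $1,716.38 +$18.88 interest = $1,735.26; pay $826.77 → $908.49
Payment period 9: $908.49 +$9.99 interest = $918.48; pay $826.77 → $91.71
Payment period 10: $91.71 +$1.01 interest = $92.72; pay $92.72 → $0.00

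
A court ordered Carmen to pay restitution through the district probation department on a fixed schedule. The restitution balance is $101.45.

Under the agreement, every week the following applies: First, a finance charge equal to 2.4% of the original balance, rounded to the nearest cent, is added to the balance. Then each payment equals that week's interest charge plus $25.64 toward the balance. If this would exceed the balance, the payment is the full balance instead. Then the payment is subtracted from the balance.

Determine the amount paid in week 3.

$28.07

# | Opening | Interest | Payment | End bal
1 | $101.45 | $2.43 | $28.07 | $75.81
2 | $75.81 | $2.43 | $28.07 | $50.17
3 | $50.17 | $2.43 | $28.07 | $24.53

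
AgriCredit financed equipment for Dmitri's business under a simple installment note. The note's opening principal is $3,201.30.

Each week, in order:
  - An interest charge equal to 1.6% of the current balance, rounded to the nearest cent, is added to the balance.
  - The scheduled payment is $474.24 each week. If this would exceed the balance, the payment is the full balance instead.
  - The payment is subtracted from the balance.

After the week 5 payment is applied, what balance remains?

$1,017.43

Week 1: opening $3,201.30; interest $51.22 → $3,252.52; payment $474.24; balance $2,778.28
Week 2: opening $2,778.28; interest $44.45 → $2,822.73; payment $474.24; balance $2,348.49
Week 3: opening $2,348.49; interest $37.58 → $2,386.07; payment $474.24; balance $1,911.83
Week 4: opening $1,911.83; interest $30.59 → $1,942.42; payment $474.24; balance $1,468.18
Week 5: opening $1,468.18; interest $23.49 → $1,491.67; payment $474.24; balance $1,017.43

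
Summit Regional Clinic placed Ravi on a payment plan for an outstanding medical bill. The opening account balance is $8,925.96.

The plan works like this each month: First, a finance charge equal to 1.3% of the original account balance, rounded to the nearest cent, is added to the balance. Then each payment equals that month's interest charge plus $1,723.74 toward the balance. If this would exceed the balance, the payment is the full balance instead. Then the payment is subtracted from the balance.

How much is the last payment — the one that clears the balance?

Month 1: opening $8,925.96; interest $116.04 → $9,042.00; payment $1,839.78; balance $7,202.22
Month 2: opening $7,202.22; interest $116.04 → $7,318.26; payment $1,839.78; balance $5,478.48
Month 3: opening $5,478.48; interest $116.04 → $5,594.52; payment $1,839.78; balance $3,754.74
Month 4: opening $3,754.74; interest $116.04 → $3,870.78; payment $1,839.78; balance $2,031.00
Month 5: opening $2,031.00; interest $116.04 → $2,147.04; payment $1,839.78; balance $307.26
Month 6: opening $307.26; interest $116.04 → $423.30; payment $423.30; balance $0.00

$423.30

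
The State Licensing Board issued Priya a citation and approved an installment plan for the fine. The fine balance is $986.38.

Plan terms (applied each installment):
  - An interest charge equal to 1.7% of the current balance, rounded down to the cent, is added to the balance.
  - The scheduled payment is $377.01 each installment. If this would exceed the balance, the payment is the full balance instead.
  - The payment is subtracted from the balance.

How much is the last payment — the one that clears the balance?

Installment 1: $986.38 +$16.76 interest = $1,003.14; pay $377.01 → $626.13
Installment 2: $626.13 +$10.64 interest = $636.77; pay $377.01 → $259.76
Installment 3: $259.76 +$4.41 interest = $264.17; pay $264.17 → $0.00

$264.17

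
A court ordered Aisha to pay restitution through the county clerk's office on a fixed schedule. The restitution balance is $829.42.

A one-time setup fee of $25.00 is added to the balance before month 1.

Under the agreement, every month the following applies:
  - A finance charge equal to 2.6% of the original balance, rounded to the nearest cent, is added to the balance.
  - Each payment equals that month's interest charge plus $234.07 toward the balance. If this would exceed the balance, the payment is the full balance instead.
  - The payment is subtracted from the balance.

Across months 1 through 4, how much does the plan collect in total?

# | Opening | Interest | Payment | End bal
1 | $854.42 | $21.56 | $255.63 | $620.35
2 | $620.35 | $21.56 | $255.63 | $386.28
3 | $386.28 | $21.56 | $255.63 | $152.21
4 | $152.21 | $21.56 | $173.77 | $0.00
Total paid: $940.66

$940.66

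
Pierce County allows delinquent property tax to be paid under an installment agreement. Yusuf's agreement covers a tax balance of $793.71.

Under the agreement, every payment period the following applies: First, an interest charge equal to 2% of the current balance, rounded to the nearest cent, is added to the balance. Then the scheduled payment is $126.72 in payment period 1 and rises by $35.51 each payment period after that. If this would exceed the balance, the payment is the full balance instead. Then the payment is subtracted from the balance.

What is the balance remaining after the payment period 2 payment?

$534.29

# | Opening | Interest | Payment | End bal
1 | $793.71 | $15.87 | $126.72 | $682.86
2 | $682.86 | $13.66 | $162.23 | $534.29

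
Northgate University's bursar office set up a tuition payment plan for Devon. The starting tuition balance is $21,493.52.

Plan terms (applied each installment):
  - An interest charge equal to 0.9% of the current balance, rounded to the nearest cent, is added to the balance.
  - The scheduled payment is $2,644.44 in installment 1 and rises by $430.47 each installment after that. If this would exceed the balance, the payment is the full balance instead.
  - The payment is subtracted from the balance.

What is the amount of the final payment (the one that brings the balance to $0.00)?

Installment 1: opening $21,493.52; interest $193.44 → $21,686.96; payment $2,644.44; balance $19,042.52
Installment 2: opening $19,042.52; interest $171.38 → $19,213.90; payment $3,074.91; balance $16,138.99
Installment 3: opening $16,138.99; interest $145.25 → $16,284.24; payment $3,505.38; balance $12,778.86
Installment 4: opening $12,778.86; interest $115.01 → $12,893.87; payment $3,935.85; balance $8,958.02
Installment 5: opening $8,958.02; interest $80.62 → $9,038.64; payment $4,366.32; balance $4,672.32
Installment 6: opening $4,672.32; interest $42.05 → $4,714.37; payment $4,714.37; balance $0.00

$4,714.37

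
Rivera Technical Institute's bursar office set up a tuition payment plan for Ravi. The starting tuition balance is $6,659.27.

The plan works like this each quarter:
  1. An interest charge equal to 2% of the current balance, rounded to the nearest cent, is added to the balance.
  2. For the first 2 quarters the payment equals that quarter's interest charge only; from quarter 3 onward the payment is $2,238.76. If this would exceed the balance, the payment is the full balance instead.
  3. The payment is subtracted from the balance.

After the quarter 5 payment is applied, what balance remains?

$215.37

Quarter 1: opening $6,659.27; interest $133.19 → $6,792.46; payment $133.19; balance $6,659.27
Quarter 2: opening $6,659.27; interest $133.19 → $6,792.46; payment $133.19; balance $6,659.27
Quarter 3: opening $6,659.27; interest $133.19 → $6,792.46; payment $2,238.76; balance $4,553.70
Quarter 4: opening $4,553.70; interest $91.07 → $4,644.77; payment $2,238.76; balance $2,406.01
Quarter 5: opening $2,406.01; interest $48.12 → $2,454.13; payment $2,238.76; balance $215.37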